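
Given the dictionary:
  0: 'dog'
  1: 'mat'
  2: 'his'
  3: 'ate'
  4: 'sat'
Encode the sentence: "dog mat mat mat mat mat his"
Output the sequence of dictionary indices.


Look up each word in the dictionary:
  'dog' -> 0
  'mat' -> 1
  'mat' -> 1
  'mat' -> 1
  'mat' -> 1
  'mat' -> 1
  'his' -> 2

Encoded: [0, 1, 1, 1, 1, 1, 2]


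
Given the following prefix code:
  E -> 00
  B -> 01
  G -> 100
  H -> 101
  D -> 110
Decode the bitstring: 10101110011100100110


Decoding step by step:
Bits 101 -> H
Bits 01 -> B
Bits 110 -> D
Bits 01 -> B
Bits 110 -> D
Bits 01 -> B
Bits 00 -> E
Bits 110 -> D


Decoded message: HBDBDBED


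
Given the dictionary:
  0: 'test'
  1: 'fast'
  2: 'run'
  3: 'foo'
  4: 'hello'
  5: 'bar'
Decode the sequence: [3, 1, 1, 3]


Look up each index in the dictionary:
  3 -> 'foo'
  1 -> 'fast'
  1 -> 'fast'
  3 -> 'foo'

Decoded: "foo fast fast foo"


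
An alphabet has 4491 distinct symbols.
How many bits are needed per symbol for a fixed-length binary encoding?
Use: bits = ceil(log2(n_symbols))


log2(4491) = 12.1328
Bracket: 2^12 = 4096 < 4491 <= 2^13 = 8192
So ceil(log2(4491)) = 13

bits = ceil(log2(4491)) = ceil(12.1328) = 13 bits


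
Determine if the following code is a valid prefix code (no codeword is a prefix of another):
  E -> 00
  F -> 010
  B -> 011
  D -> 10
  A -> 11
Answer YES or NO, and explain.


Checking each pair (does one codeword prefix another?):
  E='00' vs F='010': no prefix
  E='00' vs B='011': no prefix
  E='00' vs D='10': no prefix
  E='00' vs A='11': no prefix
  F='010' vs E='00': no prefix
  F='010' vs B='011': no prefix
  F='010' vs D='10': no prefix
  F='010' vs A='11': no prefix
  B='011' vs E='00': no prefix
  B='011' vs F='010': no prefix
  B='011' vs D='10': no prefix
  B='011' vs A='11': no prefix
  D='10' vs E='00': no prefix
  D='10' vs F='010': no prefix
  D='10' vs B='011': no prefix
  D='10' vs A='11': no prefix
  A='11' vs E='00': no prefix
  A='11' vs F='010': no prefix
  A='11' vs B='011': no prefix
  A='11' vs D='10': no prefix
No violation found over all pairs.

YES -- this is a valid prefix code. No codeword is a prefix of any other codeword.


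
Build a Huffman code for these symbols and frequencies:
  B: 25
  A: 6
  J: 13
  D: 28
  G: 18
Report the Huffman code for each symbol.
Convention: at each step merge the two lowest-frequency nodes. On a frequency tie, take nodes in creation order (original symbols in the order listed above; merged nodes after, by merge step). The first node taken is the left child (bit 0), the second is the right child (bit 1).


Huffman tree construction:
Step 1: Merge A(6) + J(13) = 19
Step 2: Merge G(18) + (A+J)(19) = 37
Step 3: Merge B(25) + D(28) = 53
Step 4: Merge (G+(A+J))(37) + (B+D)(53) = 90
Read each symbol's code off the tree from the root (left child = 0, right child = 1).

Codes:
  B: 10 (length 2)
  A: 010 (length 3)
  J: 011 (length 3)
  D: 11 (length 2)
  G: 00 (length 2)
Average code length: 199/90 = 2.2111 bits/symbol


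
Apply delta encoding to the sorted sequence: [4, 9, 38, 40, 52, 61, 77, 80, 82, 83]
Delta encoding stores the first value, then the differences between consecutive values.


First value: 4
Deltas:
  9 - 4 = 5
  38 - 9 = 29
  40 - 38 = 2
  52 - 40 = 12
  61 - 52 = 9
  77 - 61 = 16
  80 - 77 = 3
  82 - 80 = 2
  83 - 82 = 1


Delta encoded: [4, 5, 29, 2, 12, 9, 16, 3, 2, 1]


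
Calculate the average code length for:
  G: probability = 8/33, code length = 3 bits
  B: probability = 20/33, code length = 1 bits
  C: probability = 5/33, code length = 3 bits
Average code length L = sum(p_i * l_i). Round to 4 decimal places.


Weighted contributions p_i * l_i:
  G: (8/33) * 3 = 24/33
  B: (20/33) * 1 = 20/33
  C: (5/33) * 3 = 15/33
Sum = (24 + 20 + 15)/33 = 59/33

L = 59/33 = 1.7879 bits/symbol


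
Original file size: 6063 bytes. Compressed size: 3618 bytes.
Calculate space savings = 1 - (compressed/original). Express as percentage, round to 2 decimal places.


ratio = compressed/original = 3618/6063 = 0.596734
savings = 1 - ratio = 1 - 0.596734 = 0.403266
as a percentage: 0.403266 * 100 = 40.33%

Space savings = 1 - 3618/6063 = 40.33%


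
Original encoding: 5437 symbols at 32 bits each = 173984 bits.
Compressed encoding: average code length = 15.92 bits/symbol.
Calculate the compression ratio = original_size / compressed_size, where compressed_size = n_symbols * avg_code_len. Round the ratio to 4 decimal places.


original_size = n_symbols * orig_bits = 5437 * 32 = 173984 bits
compressed_size = n_symbols * avg_code_len = 5437 * 15.92 = 86557.04 bits
ratio = original_size / compressed_size = 173984 / 86557.04 = 2.0101

Compression ratio = 2.0101


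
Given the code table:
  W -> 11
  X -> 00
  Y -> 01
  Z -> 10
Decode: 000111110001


Decoding:
00 -> X
01 -> Y
11 -> W
11 -> W
00 -> X
01 -> Y


Result: XYWWXY


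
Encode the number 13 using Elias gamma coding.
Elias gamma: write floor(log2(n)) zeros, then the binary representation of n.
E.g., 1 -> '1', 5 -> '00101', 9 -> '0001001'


num_bits = floor(log2(13)) + 1 = 4
leading_zeros = num_bits - 1 = 3
binary(13) = 1101

Elias gamma(13) = '000' + '1101' = 0001101 (7 bits)


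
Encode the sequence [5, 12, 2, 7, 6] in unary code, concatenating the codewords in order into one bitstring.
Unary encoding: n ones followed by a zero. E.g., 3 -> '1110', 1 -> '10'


Encode each number as n ones followed by a terminating 0:
  5 -> 111110 (6 bits)
  12 -> 1111111111110 (13 bits)
  2 -> 110 (3 bits)
  7 -> 11111110 (8 bits)
  6 -> 1111110 (7 bits)
Total length = 6 + 13 + 3 + 8 + 7 = 37 bits.

Unary([5, 12, 2, 7, 6]) = 1111101111111111110110111111101111110 (37 bits)


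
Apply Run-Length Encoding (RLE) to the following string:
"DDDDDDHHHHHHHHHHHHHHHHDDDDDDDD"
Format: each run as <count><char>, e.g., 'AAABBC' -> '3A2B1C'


Scanning runs left to right:
  i=0: run of 'D' x 6 -> '6D'
  i=6: run of 'H' x 16 -> '16H'
  i=22: run of 'D' x 8 -> '8D'

RLE = 6D16H8D


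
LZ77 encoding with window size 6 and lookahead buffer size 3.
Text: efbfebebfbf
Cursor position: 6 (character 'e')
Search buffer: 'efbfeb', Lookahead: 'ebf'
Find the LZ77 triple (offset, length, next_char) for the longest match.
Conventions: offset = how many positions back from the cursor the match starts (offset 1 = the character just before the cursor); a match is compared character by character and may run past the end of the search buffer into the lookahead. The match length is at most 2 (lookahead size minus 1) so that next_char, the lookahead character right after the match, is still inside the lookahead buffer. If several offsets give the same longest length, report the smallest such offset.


Try each offset into the search buffer:
  offset=1 (pos 5, char 'b'): match length 0
  offset=2 (pos 4, char 'e'): match length 2
  offset=3 (pos 3, char 'f'): match length 0
  offset=4 (pos 2, char 'b'): match length 0
  offset=5 (pos 1, char 'f'): match length 0
  offset=6 (pos 0, char 'e'): match length 1
Longest match has length 2 at offset 2.
next_char = character at position 6 + 2 = 8 -> 'f'

Best match: offset=2, length=2 (matching 'eb' starting at position 4)
LZ77 triple: (2, 2, 'f')


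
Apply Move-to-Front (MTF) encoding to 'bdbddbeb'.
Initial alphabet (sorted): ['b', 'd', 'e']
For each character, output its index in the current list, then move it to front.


MTF encoding:
'b': index 0 in ['b', 'd', 'e'] -> ['b', 'd', 'e']
'd': index 1 in ['b', 'd', 'e'] -> ['d', 'b', 'e']
'b': index 1 in ['d', 'b', 'e'] -> ['b', 'd', 'e']
'd': index 1 in ['b', 'd', 'e'] -> ['d', 'b', 'e']
'd': index 0 in ['d', 'b', 'e'] -> ['d', 'b', 'e']
'b': index 1 in ['d', 'b', 'e'] -> ['b', 'd', 'e']
'e': index 2 in ['b', 'd', 'e'] -> ['e', 'b', 'd']
'b': index 1 in ['e', 'b', 'd'] -> ['b', 'e', 'd']


Output: [0, 1, 1, 1, 0, 1, 2, 1]


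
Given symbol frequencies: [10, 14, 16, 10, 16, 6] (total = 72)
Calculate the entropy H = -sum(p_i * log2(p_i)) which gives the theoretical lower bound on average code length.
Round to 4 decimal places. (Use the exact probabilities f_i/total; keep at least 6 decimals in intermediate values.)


Per-symbol terms -p_i * log2(p_i) with p_i = f_i/72:
  p = 10/72 = 0.138889: log2(p) = -2.847997, -p*log2(p) = 0.395555
  p = 14/72 = 0.194444: log2(p) = -2.362570, -p*log2(p) = 0.459389
  p = 16/72 = 0.222222: log2(p) = -2.169925, -p*log2(p) = 0.482206
  p = 10/72 = 0.138889: log2(p) = -2.847997, -p*log2(p) = 0.395555
  p = 16/72 = 0.222222: log2(p) = -2.169925, -p*log2(p) = 0.482206
  p = 6/72 = 0.083333: log2(p) = -3.584963, -p*log2(p) = 0.298747
H = 0.395555 + 0.459389 + 0.482206 + 0.395555 + 0.482206 + 0.298747 = 2.513658

H = 2.5137 bits/symbol


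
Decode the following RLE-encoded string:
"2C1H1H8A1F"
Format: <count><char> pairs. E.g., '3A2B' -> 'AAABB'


Expanding each <count><char> pair:
  2C -> 'CC'
  1H -> 'H'
  1H -> 'H'
  8A -> 'AAAAAAAA'
  1F -> 'F'

Decoded = CCHHAAAAAAAAF


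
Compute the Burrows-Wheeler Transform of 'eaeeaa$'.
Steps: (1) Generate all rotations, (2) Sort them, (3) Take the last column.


Rotations (sorted):
  0: $eaeeaa -> last char: a
  1: a$eaeea -> last char: a
  2: aa$eaee -> last char: e
  3: aeeaa$e -> last char: e
  4: eaa$eae -> last char: e
  5: eaeeaa$ -> last char: $
  6: eeaa$ea -> last char: a


BWT = aaeee$a


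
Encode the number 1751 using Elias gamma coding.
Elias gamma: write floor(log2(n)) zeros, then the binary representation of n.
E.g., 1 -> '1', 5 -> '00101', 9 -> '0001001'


num_bits = floor(log2(1751)) + 1 = 11
leading_zeros = num_bits - 1 = 10
binary(1751) = 11011010111

Elias gamma(1751) = '0000000000' + '11011010111' = 000000000011011010111 (21 bits)


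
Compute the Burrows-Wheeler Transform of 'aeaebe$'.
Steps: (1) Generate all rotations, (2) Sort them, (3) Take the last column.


Rotations (sorted):
  0: $aeaebe -> last char: e
  1: aeaebe$ -> last char: $
  2: aebe$ae -> last char: e
  3: be$aeae -> last char: e
  4: e$aeaeb -> last char: b
  5: eaebe$a -> last char: a
  6: ebe$aea -> last char: a


BWT = e$eebaa


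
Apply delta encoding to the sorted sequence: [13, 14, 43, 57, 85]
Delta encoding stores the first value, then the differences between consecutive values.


First value: 13
Deltas:
  14 - 13 = 1
  43 - 14 = 29
  57 - 43 = 14
  85 - 57 = 28


Delta encoded: [13, 1, 29, 14, 28]


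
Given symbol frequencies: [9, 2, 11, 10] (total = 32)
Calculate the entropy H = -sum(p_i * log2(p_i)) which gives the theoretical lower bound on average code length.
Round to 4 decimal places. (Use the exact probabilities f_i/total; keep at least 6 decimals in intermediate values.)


Per-symbol terms -p_i * log2(p_i) with p_i = f_i/32:
  p = 9/32 = 0.281250: log2(p) = -1.830075, -p*log2(p) = 0.514709
  p = 2/32 = 0.062500: log2(p) = -4.000000, -p*log2(p) = 0.250000
  p = 11/32 = 0.343750: log2(p) = -1.540568, -p*log2(p) = 0.529570
  p = 10/32 = 0.312500: log2(p) = -1.678072, -p*log2(p) = 0.524397
H = 0.514709 + 0.250000 + 0.529570 + 0.524397 = 1.818676

H = 1.8187 bits/symbol


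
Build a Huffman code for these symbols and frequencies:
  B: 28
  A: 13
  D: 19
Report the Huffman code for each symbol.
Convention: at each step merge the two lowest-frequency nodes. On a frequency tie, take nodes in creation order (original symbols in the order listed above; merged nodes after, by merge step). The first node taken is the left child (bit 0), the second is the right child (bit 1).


Huffman tree construction:
Step 1: Merge A(13) + D(19) = 32
Step 2: Merge B(28) + (A+D)(32) = 60
Read each symbol's code off the tree from the root (left child = 0, right child = 1).

Codes:
  B: 0 (length 1)
  A: 10 (length 2)
  D: 11 (length 2)
Average code length: 92/60 = 1.5333 bits/symbol


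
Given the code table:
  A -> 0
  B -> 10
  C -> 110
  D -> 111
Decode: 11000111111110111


Decoding:
110 -> C
0 -> A
0 -> A
111 -> D
111 -> D
110 -> C
111 -> D


Result: CAADDCD


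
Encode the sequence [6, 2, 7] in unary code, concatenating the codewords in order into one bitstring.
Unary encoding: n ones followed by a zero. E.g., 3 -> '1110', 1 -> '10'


Encode each number as n ones followed by a terminating 0:
  6 -> 1111110 (7 bits)
  2 -> 110 (3 bits)
  7 -> 11111110 (8 bits)
Total length = 7 + 3 + 8 = 18 bits.

Unary([6, 2, 7]) = 111111011011111110 (18 bits)


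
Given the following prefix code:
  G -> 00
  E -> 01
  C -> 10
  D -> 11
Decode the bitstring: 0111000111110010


Decoding step by step:
Bits 01 -> E
Bits 11 -> D
Bits 00 -> G
Bits 01 -> E
Bits 11 -> D
Bits 11 -> D
Bits 00 -> G
Bits 10 -> C


Decoded message: EDGEDDGC


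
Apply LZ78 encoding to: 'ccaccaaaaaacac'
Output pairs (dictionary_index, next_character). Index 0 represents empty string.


LZ78 encoding steps:
Dictionary: {0: ''}
Step 1: w='' (idx 0), next='c' -> output (0, 'c'), add 'c' as idx 1
Step 2: w='c' (idx 1), next='a' -> output (1, 'a'), add 'ca' as idx 2
Step 3: w='c' (idx 1), next='c' -> output (1, 'c'), add 'cc' as idx 3
Step 4: w='' (idx 0), next='a' -> output (0, 'a'), add 'a' as idx 4
Step 5: w='a' (idx 4), next='a' -> output (4, 'a'), add 'aa' as idx 5
Step 6: w='aa' (idx 5), next='a' -> output (5, 'a'), add 'aaa' as idx 6
Step 7: w='ca' (idx 2), next='c' -> output (2, 'c'), add 'cac' as idx 7


Encoded: [(0, 'c'), (1, 'a'), (1, 'c'), (0, 'a'), (4, 'a'), (5, 'a'), (2, 'c')]


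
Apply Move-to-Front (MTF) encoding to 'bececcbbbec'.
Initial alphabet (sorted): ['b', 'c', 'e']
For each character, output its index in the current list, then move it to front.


MTF encoding:
'b': index 0 in ['b', 'c', 'e'] -> ['b', 'c', 'e']
'e': index 2 in ['b', 'c', 'e'] -> ['e', 'b', 'c']
'c': index 2 in ['e', 'b', 'c'] -> ['c', 'e', 'b']
'e': index 1 in ['c', 'e', 'b'] -> ['e', 'c', 'b']
'c': index 1 in ['e', 'c', 'b'] -> ['c', 'e', 'b']
'c': index 0 in ['c', 'e', 'b'] -> ['c', 'e', 'b']
'b': index 2 in ['c', 'e', 'b'] -> ['b', 'c', 'e']
'b': index 0 in ['b', 'c', 'e'] -> ['b', 'c', 'e']
'b': index 0 in ['b', 'c', 'e'] -> ['b', 'c', 'e']
'e': index 2 in ['b', 'c', 'e'] -> ['e', 'b', 'c']
'c': index 2 in ['e', 'b', 'c'] -> ['c', 'e', 'b']


Output: [0, 2, 2, 1, 1, 0, 2, 0, 0, 2, 2]


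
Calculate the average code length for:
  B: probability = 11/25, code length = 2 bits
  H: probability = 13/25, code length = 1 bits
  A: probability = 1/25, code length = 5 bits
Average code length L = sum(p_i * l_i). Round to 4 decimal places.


Weighted contributions p_i * l_i:
  B: (11/25) * 2 = 22/25
  H: (13/25) * 1 = 13/25
  A: (1/25) * 5 = 5/25
Sum = (22 + 13 + 5)/25 = 40/25

L = 40/25 = 1.6000 bits/symbol


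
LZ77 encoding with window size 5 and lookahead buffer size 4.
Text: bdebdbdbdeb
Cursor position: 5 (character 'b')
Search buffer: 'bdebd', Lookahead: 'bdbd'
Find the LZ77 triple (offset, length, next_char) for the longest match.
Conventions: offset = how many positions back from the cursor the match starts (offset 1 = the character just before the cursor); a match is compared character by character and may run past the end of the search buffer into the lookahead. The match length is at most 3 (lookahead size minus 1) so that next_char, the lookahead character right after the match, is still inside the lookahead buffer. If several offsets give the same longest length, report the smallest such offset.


Try each offset into the search buffer:
  offset=1 (pos 4, char 'd'): match length 0
  offset=2 (pos 3, char 'b'): match length 3
  offset=3 (pos 2, char 'e'): match length 0
  offset=4 (pos 1, char 'd'): match length 0
  offset=5 (pos 0, char 'b'): match length 2
Longest match has length 3 at offset 2.
next_char = character at position 5 + 3 = 8 -> 'd'

Best match: offset=2, length=3 (matching 'bdb' starting at position 3)
LZ77 triple: (2, 3, 'd')


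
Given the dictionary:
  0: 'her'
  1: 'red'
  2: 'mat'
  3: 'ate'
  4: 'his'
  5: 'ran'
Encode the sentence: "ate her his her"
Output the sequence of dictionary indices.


Look up each word in the dictionary:
  'ate' -> 3
  'her' -> 0
  'his' -> 4
  'her' -> 0

Encoded: [3, 0, 4, 0]


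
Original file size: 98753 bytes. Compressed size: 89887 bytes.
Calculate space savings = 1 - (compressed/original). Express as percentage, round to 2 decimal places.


ratio = compressed/original = 89887/98753 = 0.91022
savings = 1 - ratio = 1 - 0.91022 = 0.08978
as a percentage: 0.08978 * 100 = 8.98%

Space savings = 1 - 89887/98753 = 8.98%


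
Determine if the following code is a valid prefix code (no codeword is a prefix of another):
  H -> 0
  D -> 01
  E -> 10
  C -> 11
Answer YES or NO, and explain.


Checking each pair (does one codeword prefix another?):
  H='0' vs D='01': prefix -- VIOLATION

NO -- this is NOT a valid prefix code. H (0) is a prefix of D (01).


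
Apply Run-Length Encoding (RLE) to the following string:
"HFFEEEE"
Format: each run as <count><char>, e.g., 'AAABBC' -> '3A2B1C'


Scanning runs left to right:
  i=0: run of 'H' x 1 -> '1H'
  i=1: run of 'F' x 2 -> '2F'
  i=3: run of 'E' x 4 -> '4E'

RLE = 1H2F4E


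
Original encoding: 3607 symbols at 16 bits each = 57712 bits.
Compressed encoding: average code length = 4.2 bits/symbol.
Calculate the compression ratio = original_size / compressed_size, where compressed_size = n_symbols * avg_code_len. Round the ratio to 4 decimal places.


original_size = n_symbols * orig_bits = 3607 * 16 = 57712 bits
compressed_size = n_symbols * avg_code_len = 3607 * 4.2 = 15149.4 bits
ratio = original_size / compressed_size = 57712 / 15149.4 = 3.8095

Compression ratio = 3.8095


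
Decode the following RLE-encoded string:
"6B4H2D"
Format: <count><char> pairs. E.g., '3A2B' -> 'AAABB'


Expanding each <count><char> pair:
  6B -> 'BBBBBB'
  4H -> 'HHHH'
  2D -> 'DD'

Decoded = BBBBBBHHHHDD


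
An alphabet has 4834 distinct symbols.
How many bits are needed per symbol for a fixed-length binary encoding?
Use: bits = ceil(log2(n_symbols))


log2(4834) = 12.239
Bracket: 2^12 = 4096 < 4834 <= 2^13 = 8192
So ceil(log2(4834)) = 13

bits = ceil(log2(4834)) = ceil(12.239) = 13 bits


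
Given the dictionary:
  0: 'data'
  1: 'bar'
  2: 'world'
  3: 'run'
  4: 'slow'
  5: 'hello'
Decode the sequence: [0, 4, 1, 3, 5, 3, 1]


Look up each index in the dictionary:
  0 -> 'data'
  4 -> 'slow'
  1 -> 'bar'
  3 -> 'run'
  5 -> 'hello'
  3 -> 'run'
  1 -> 'bar'

Decoded: "data slow bar run hello run bar"


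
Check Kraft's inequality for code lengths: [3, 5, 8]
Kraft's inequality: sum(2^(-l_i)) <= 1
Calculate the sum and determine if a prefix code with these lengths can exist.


Sum = 2^(-3) + 2^(-5) + 2^(-8)
    = 0.125 + 0.03125 + 0.00390625
    = 41/256 = 0.16015625
Since 0.16015625 <= 1, Kraft's inequality IS satisfied.
A prefix code with these lengths CAN exist.

Kraft sum = 0.16015625. Satisfied.


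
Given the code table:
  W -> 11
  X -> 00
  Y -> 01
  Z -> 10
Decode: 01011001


Decoding:
01 -> Y
01 -> Y
10 -> Z
01 -> Y


Result: YYZY


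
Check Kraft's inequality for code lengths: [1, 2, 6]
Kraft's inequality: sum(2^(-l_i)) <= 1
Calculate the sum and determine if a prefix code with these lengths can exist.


Sum = 2^(-1) + 2^(-2) + 2^(-6)
    = 0.5 + 0.25 + 0.015625
    = 49/64 = 0.765625
Since 0.765625 <= 1, Kraft's inequality IS satisfied.
A prefix code with these lengths CAN exist.

Kraft sum = 0.765625. Satisfied.


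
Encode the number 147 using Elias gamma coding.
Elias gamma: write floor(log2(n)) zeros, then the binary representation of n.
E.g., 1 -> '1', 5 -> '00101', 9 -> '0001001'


num_bits = floor(log2(147)) + 1 = 8
leading_zeros = num_bits - 1 = 7
binary(147) = 10010011

Elias gamma(147) = '0000000' + '10010011' = 000000010010011 (15 bits)


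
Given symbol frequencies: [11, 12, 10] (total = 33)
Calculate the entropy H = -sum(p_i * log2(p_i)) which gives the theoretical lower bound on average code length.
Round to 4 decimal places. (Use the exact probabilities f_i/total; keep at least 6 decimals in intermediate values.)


Per-symbol terms -p_i * log2(p_i) with p_i = f_i/33:
  p = 11/33 = 0.333333: log2(p) = -1.584963, -p*log2(p) = 0.528321
  p = 12/33 = 0.363636: log2(p) = -1.459432, -p*log2(p) = 0.530702
  p = 10/33 = 0.303030: log2(p) = -1.722466, -p*log2(p) = 0.521959
H = 0.528321 + 0.530702 + 0.521959 = 1.580982

H = 1.581 bits/symbol


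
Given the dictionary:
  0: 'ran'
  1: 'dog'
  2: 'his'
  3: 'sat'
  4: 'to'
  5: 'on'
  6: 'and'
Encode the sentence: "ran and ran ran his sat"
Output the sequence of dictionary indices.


Look up each word in the dictionary:
  'ran' -> 0
  'and' -> 6
  'ran' -> 0
  'ran' -> 0
  'his' -> 2
  'sat' -> 3

Encoded: [0, 6, 0, 0, 2, 3]


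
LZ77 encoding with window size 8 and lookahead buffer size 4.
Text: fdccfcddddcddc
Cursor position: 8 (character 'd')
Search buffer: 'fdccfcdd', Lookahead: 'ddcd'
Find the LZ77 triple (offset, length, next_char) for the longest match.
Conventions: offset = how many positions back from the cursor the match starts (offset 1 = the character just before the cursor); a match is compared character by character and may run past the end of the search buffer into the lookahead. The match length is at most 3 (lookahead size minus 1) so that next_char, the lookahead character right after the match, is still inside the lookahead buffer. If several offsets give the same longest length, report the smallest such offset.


Try each offset into the search buffer:
  offset=1 (pos 7, char 'd'): match length 2
  offset=2 (pos 6, char 'd'): match length 2
  offset=3 (pos 5, char 'c'): match length 0
  offset=4 (pos 4, char 'f'): match length 0
  offset=5 (pos 3, char 'c'): match length 0
  offset=6 (pos 2, char 'c'): match length 0
  offset=7 (pos 1, char 'd'): match length 1
  offset=8 (pos 0, char 'f'): match length 0
Longest match has length 2, found at offsets 1, 2; take the smallest, offset 1.
next_char = character at position 8 + 2 = 10 -> 'c'

Best match: offset=1, length=2 (matching 'dd' starting at position 7)
LZ77 triple: (1, 2, 'c')


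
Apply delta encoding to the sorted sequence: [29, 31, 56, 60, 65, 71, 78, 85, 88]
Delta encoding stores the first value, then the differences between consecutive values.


First value: 29
Deltas:
  31 - 29 = 2
  56 - 31 = 25
  60 - 56 = 4
  65 - 60 = 5
  71 - 65 = 6
  78 - 71 = 7
  85 - 78 = 7
  88 - 85 = 3


Delta encoded: [29, 2, 25, 4, 5, 6, 7, 7, 3]


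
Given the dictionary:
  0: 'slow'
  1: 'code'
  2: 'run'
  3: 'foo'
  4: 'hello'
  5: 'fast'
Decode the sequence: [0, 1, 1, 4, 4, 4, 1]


Look up each index in the dictionary:
  0 -> 'slow'
  1 -> 'code'
  1 -> 'code'
  4 -> 'hello'
  4 -> 'hello'
  4 -> 'hello'
  1 -> 'code'

Decoded: "slow code code hello hello hello code"


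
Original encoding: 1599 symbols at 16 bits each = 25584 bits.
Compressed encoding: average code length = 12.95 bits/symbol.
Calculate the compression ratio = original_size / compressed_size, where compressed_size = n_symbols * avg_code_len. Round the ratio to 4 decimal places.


original_size = n_symbols * orig_bits = 1599 * 16 = 25584 bits
compressed_size = n_symbols * avg_code_len = 1599 * 12.95 = 20707.05 bits
ratio = original_size / compressed_size = 25584 / 20707.05 = 1.2355

Compression ratio = 1.2355


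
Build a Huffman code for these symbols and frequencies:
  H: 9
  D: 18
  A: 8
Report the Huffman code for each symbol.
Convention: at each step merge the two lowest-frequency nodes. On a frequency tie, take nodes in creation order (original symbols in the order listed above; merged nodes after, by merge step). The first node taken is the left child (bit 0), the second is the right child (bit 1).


Huffman tree construction:
Step 1: Merge A(8) + H(9) = 17
Step 2: Merge (A+H)(17) + D(18) = 35
Read each symbol's code off the tree from the root (left child = 0, right child = 1).

Codes:
  H: 01 (length 2)
  D: 1 (length 1)
  A: 00 (length 2)
Average code length: 52/35 = 1.4857 bits/symbol


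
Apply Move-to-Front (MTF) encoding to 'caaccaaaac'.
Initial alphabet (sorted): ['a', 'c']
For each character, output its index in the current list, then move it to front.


MTF encoding:
'c': index 1 in ['a', 'c'] -> ['c', 'a']
'a': index 1 in ['c', 'a'] -> ['a', 'c']
'a': index 0 in ['a', 'c'] -> ['a', 'c']
'c': index 1 in ['a', 'c'] -> ['c', 'a']
'c': index 0 in ['c', 'a'] -> ['c', 'a']
'a': index 1 in ['c', 'a'] -> ['a', 'c']
'a': index 0 in ['a', 'c'] -> ['a', 'c']
'a': index 0 in ['a', 'c'] -> ['a', 'c']
'a': index 0 in ['a', 'c'] -> ['a', 'c']
'c': index 1 in ['a', 'c'] -> ['c', 'a']


Output: [1, 1, 0, 1, 0, 1, 0, 0, 0, 1]


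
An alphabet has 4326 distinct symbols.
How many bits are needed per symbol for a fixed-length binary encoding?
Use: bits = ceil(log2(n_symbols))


log2(4326) = 12.0788
Bracket: 2^12 = 4096 < 4326 <= 2^13 = 8192
So ceil(log2(4326)) = 13

bits = ceil(log2(4326)) = ceil(12.0788) = 13 bits


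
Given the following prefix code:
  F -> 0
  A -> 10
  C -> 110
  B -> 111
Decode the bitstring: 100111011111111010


Decoding step by step:
Bits 10 -> A
Bits 0 -> F
Bits 111 -> B
Bits 0 -> F
Bits 111 -> B
Bits 111 -> B
Bits 110 -> C
Bits 10 -> A


Decoded message: AFBFBBCA


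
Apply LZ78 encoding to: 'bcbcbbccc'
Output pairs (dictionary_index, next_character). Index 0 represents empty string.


LZ78 encoding steps:
Dictionary: {0: ''}
Step 1: w='' (idx 0), next='b' -> output (0, 'b'), add 'b' as idx 1
Step 2: w='' (idx 0), next='c' -> output (0, 'c'), add 'c' as idx 2
Step 3: w='b' (idx 1), next='c' -> output (1, 'c'), add 'bc' as idx 3
Step 4: w='b' (idx 1), next='b' -> output (1, 'b'), add 'bb' as idx 4
Step 5: w='c' (idx 2), next='c' -> output (2, 'c'), add 'cc' as idx 5
Step 6: w='c' (idx 2), end of input -> output (2, '')


Encoded: [(0, 'b'), (0, 'c'), (1, 'c'), (1, 'b'), (2, 'c'), (2, '')]


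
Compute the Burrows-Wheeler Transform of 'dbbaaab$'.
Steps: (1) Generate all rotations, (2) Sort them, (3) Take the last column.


Rotations (sorted):
  0: $dbbaaab -> last char: b
  1: aaab$dbb -> last char: b
  2: aab$dbba -> last char: a
  3: ab$dbbaa -> last char: a
  4: b$dbbaaa -> last char: a
  5: baaab$db -> last char: b
  6: bbaaab$d -> last char: d
  7: dbbaaab$ -> last char: $


BWT = bbaaabd$


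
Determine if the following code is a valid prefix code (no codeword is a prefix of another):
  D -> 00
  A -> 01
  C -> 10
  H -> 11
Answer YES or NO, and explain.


Checking each pair (does one codeword prefix another?):
  D='00' vs A='01': no prefix
  D='00' vs C='10': no prefix
  D='00' vs H='11': no prefix
  A='01' vs D='00': no prefix
  A='01' vs C='10': no prefix
  A='01' vs H='11': no prefix
  C='10' vs D='00': no prefix
  C='10' vs A='01': no prefix
  C='10' vs H='11': no prefix
  H='11' vs D='00': no prefix
  H='11' vs A='01': no prefix
  H='11' vs C='10': no prefix
No violation found over all pairs.

YES -- this is a valid prefix code. No codeword is a prefix of any other codeword.


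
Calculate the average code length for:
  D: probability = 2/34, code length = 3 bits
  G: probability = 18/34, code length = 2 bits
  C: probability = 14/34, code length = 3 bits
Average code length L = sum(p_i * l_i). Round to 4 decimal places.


Weighted contributions p_i * l_i:
  D: (2/34) * 3 = 6/34
  G: (18/34) * 2 = 36/34
  C: (14/34) * 3 = 42/34
Sum = (6 + 36 + 42)/34 = 84/34

L = 84/34 = 2.4706 bits/symbol


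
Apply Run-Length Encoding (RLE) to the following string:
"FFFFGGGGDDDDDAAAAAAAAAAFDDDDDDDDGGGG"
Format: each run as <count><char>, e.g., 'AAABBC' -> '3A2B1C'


Scanning runs left to right:
  i=0: run of 'F' x 4 -> '4F'
  i=4: run of 'G' x 4 -> '4G'
  i=8: run of 'D' x 5 -> '5D'
  i=13: run of 'A' x 10 -> '10A'
  i=23: run of 'F' x 1 -> '1F'
  i=24: run of 'D' x 8 -> '8D'
  i=32: run of 'G' x 4 -> '4G'

RLE = 4F4G5D10A1F8D4G


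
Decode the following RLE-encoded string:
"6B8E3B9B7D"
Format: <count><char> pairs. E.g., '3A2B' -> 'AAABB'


Expanding each <count><char> pair:
  6B -> 'BBBBBB'
  8E -> 'EEEEEEEE'
  3B -> 'BBB'
  9B -> 'BBBBBBBBB'
  7D -> 'DDDDDDD'

Decoded = BBBBBBEEEEEEEEBBBBBBBBBBBBDDDDDDD


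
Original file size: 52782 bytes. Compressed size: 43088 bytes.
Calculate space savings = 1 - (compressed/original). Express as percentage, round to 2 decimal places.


ratio = compressed/original = 43088/52782 = 0.816339
savings = 1 - ratio = 1 - 0.816339 = 0.183661
as a percentage: 0.183661 * 100 = 18.37%

Space savings = 1 - 43088/52782 = 18.37%


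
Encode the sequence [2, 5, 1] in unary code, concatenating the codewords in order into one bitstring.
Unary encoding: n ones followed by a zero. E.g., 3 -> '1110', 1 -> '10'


Encode each number as n ones followed by a terminating 0:
  2 -> 110 (3 bits)
  5 -> 111110 (6 bits)
  1 -> 10 (2 bits)
Total length = 3 + 6 + 2 = 11 bits.

Unary([2, 5, 1]) = 11011111010 (11 bits)


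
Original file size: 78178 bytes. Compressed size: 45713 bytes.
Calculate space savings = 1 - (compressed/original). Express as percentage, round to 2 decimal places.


ratio = compressed/original = 45713/78178 = 0.58473
savings = 1 - ratio = 1 - 0.58473 = 0.41527
as a percentage: 0.41527 * 100 = 41.53%

Space savings = 1 - 45713/78178 = 41.53%


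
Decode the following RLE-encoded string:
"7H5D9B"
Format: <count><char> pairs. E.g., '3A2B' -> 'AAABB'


Expanding each <count><char> pair:
  7H -> 'HHHHHHH'
  5D -> 'DDDDD'
  9B -> 'BBBBBBBBB'

Decoded = HHHHHHHDDDDDBBBBBBBBB


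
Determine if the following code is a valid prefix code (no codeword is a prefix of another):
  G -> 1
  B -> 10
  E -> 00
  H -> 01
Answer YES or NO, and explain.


Checking each pair (does one codeword prefix another?):
  G='1' vs B='10': prefix -- VIOLATION

NO -- this is NOT a valid prefix code. G (1) is a prefix of B (10).


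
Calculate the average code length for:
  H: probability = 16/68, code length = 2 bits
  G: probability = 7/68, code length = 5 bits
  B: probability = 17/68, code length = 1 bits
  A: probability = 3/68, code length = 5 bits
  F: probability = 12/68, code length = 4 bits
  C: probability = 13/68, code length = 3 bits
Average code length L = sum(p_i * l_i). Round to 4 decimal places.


Weighted contributions p_i * l_i:
  H: (16/68) * 2 = 32/68
  G: (7/68) * 5 = 35/68
  B: (17/68) * 1 = 17/68
  A: (3/68) * 5 = 15/68
  F: (12/68) * 4 = 48/68
  C: (13/68) * 3 = 39/68
Sum = (32 + 35 + 17 + 15 + 48 + 39)/68 = 186/68

L = 186/68 = 2.7353 bits/symbol


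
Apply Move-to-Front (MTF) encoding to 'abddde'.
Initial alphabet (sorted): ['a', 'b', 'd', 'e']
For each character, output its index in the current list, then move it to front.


MTF encoding:
'a': index 0 in ['a', 'b', 'd', 'e'] -> ['a', 'b', 'd', 'e']
'b': index 1 in ['a', 'b', 'd', 'e'] -> ['b', 'a', 'd', 'e']
'd': index 2 in ['b', 'a', 'd', 'e'] -> ['d', 'b', 'a', 'e']
'd': index 0 in ['d', 'b', 'a', 'e'] -> ['d', 'b', 'a', 'e']
'd': index 0 in ['d', 'b', 'a', 'e'] -> ['d', 'b', 'a', 'e']
'e': index 3 in ['d', 'b', 'a', 'e'] -> ['e', 'd', 'b', 'a']


Output: [0, 1, 2, 0, 0, 3]


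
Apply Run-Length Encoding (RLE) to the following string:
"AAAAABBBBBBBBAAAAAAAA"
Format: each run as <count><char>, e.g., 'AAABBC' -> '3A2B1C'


Scanning runs left to right:
  i=0: run of 'A' x 5 -> '5A'
  i=5: run of 'B' x 8 -> '8B'
  i=13: run of 'A' x 8 -> '8A'

RLE = 5A8B8A


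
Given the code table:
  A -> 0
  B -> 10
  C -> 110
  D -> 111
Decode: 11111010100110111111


Decoding:
111 -> D
110 -> C
10 -> B
10 -> B
0 -> A
110 -> C
111 -> D
111 -> D


Result: DCBBACDD


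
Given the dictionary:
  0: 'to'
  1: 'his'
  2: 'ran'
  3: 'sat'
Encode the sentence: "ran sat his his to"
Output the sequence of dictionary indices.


Look up each word in the dictionary:
  'ran' -> 2
  'sat' -> 3
  'his' -> 1
  'his' -> 1
  'to' -> 0

Encoded: [2, 3, 1, 1, 0]


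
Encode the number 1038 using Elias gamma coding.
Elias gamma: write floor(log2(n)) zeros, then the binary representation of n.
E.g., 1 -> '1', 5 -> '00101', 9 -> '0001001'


num_bits = floor(log2(1038)) + 1 = 11
leading_zeros = num_bits - 1 = 10
binary(1038) = 10000001110

Elias gamma(1038) = '0000000000' + '10000001110' = 000000000010000001110 (21 bits)


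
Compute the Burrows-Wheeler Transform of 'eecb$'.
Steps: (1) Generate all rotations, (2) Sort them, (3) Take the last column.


Rotations (sorted):
  0: $eecb -> last char: b
  1: b$eec -> last char: c
  2: cb$ee -> last char: e
  3: ecb$e -> last char: e
  4: eecb$ -> last char: $


BWT = bcee$


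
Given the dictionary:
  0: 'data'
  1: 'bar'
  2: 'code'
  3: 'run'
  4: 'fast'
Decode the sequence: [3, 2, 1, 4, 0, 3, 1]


Look up each index in the dictionary:
  3 -> 'run'
  2 -> 'code'
  1 -> 'bar'
  4 -> 'fast'
  0 -> 'data'
  3 -> 'run'
  1 -> 'bar'

Decoded: "run code bar fast data run bar"


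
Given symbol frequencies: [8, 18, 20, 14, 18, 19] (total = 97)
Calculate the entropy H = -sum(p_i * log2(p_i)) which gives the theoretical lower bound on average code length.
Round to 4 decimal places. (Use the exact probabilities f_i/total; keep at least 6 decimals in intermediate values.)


Per-symbol terms -p_i * log2(p_i) with p_i = f_i/97:
  p = 8/97 = 0.082474: log2(p) = -3.599913, -p*log2(p) = 0.296900
  p = 18/97 = 0.185567: log2(p) = -2.429988, -p*log2(p) = 0.450926
  p = 20/97 = 0.206186: log2(p) = -2.277985, -p*log2(p) = 0.469688
  p = 14/97 = 0.144330: log2(p) = -2.792558, -p*log2(p) = 0.403050
  p = 18/97 = 0.185567: log2(p) = -2.429988, -p*log2(p) = 0.450926
  p = 19/97 = 0.195876: log2(p) = -2.351985, -p*log2(p) = 0.460698
H = 0.296900 + 0.450926 + 0.469688 + 0.403050 + 0.450926 + 0.460698 = 2.532188

H = 2.5322 bits/symbol


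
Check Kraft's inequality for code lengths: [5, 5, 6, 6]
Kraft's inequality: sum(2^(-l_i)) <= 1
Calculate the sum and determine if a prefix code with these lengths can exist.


Sum = 2^(-5) + 2^(-5) + 2^(-6) + 2^(-6)
    = 0.03125 + 0.03125 + 0.015625 + 0.015625
    = 6/64 = 0.09375
Since 0.09375 <= 1, Kraft's inequality IS satisfied.
A prefix code with these lengths CAN exist.

Kraft sum = 0.09375. Satisfied.


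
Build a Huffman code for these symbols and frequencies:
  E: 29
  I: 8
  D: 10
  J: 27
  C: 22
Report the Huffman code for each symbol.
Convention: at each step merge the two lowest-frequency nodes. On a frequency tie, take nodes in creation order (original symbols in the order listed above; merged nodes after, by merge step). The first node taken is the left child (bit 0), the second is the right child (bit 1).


Huffman tree construction:
Step 1: Merge I(8) + D(10) = 18
Step 2: Merge (I+D)(18) + C(22) = 40
Step 3: Merge J(27) + E(29) = 56
Step 4: Merge ((I+D)+C)(40) + (J+E)(56) = 96
Read each symbol's code off the tree from the root (left child = 0, right child = 1).

Codes:
  E: 11 (length 2)
  I: 000 (length 3)
  D: 001 (length 3)
  J: 10 (length 2)
  C: 01 (length 2)
Average code length: 210/96 = 2.1875 bits/symbol


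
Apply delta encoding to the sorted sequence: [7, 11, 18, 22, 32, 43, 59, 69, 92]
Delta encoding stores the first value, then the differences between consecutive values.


First value: 7
Deltas:
  11 - 7 = 4
  18 - 11 = 7
  22 - 18 = 4
  32 - 22 = 10
  43 - 32 = 11
  59 - 43 = 16
  69 - 59 = 10
  92 - 69 = 23


Delta encoded: [7, 4, 7, 4, 10, 11, 16, 10, 23]


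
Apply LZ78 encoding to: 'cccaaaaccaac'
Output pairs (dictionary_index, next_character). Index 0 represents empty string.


LZ78 encoding steps:
Dictionary: {0: ''}
Step 1: w='' (idx 0), next='c' -> output (0, 'c'), add 'c' as idx 1
Step 2: w='c' (idx 1), next='c' -> output (1, 'c'), add 'cc' as idx 2
Step 3: w='' (idx 0), next='a' -> output (0, 'a'), add 'a' as idx 3
Step 4: w='a' (idx 3), next='a' -> output (3, 'a'), add 'aa' as idx 4
Step 5: w='a' (idx 3), next='c' -> output (3, 'c'), add 'ac' as idx 5
Step 6: w='c' (idx 1), next='a' -> output (1, 'a'), add 'ca' as idx 6
Step 7: w='ac' (idx 5), end of input -> output (5, '')


Encoded: [(0, 'c'), (1, 'c'), (0, 'a'), (3, 'a'), (3, 'c'), (1, 'a'), (5, '')]


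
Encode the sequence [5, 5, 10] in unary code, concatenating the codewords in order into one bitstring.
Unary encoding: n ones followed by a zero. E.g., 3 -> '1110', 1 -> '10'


Encode each number as n ones followed by a terminating 0:
  5 -> 111110 (6 bits)
  5 -> 111110 (6 bits)
  10 -> 11111111110 (11 bits)
Total length = 6 + 6 + 11 = 23 bits.

Unary([5, 5, 10]) = 11111011111011111111110 (23 bits)


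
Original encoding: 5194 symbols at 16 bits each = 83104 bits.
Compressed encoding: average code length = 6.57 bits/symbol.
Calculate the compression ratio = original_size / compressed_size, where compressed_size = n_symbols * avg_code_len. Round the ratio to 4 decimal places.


original_size = n_symbols * orig_bits = 5194 * 16 = 83104 bits
compressed_size = n_symbols * avg_code_len = 5194 * 6.57 = 34124.58 bits
ratio = original_size / compressed_size = 83104 / 34124.58 = 2.4353

Compression ratio = 2.4353


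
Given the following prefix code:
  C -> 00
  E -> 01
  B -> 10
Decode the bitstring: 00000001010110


Decoding step by step:
Bits 00 -> C
Bits 00 -> C
Bits 00 -> C
Bits 01 -> E
Bits 01 -> E
Bits 01 -> E
Bits 10 -> B


Decoded message: CCCEEEB


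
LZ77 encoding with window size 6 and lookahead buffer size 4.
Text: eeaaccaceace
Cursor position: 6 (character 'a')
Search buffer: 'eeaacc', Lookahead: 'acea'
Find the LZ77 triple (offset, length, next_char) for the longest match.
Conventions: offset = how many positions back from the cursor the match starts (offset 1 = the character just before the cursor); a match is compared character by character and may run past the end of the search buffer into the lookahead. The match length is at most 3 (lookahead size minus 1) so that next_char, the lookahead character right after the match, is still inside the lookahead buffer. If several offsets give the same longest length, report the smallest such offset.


Try each offset into the search buffer:
  offset=1 (pos 5, char 'c'): match length 0
  offset=2 (pos 4, char 'c'): match length 0
  offset=3 (pos 3, char 'a'): match length 2
  offset=4 (pos 2, char 'a'): match length 1
  offset=5 (pos 1, char 'e'): match length 0
  offset=6 (pos 0, char 'e'): match length 0
Longest match has length 2 at offset 3.
next_char = character at position 6 + 2 = 8 -> 'e'

Best match: offset=3, length=2 (matching 'ac' starting at position 3)
LZ77 triple: (3, 2, 'e')


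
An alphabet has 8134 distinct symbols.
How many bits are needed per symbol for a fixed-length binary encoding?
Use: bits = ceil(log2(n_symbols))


log2(8134) = 12.9897
Bracket: 2^12 = 4096 < 8134 <= 2^13 = 8192
So ceil(log2(8134)) = 13

bits = ceil(log2(8134)) = ceil(12.9897) = 13 bits


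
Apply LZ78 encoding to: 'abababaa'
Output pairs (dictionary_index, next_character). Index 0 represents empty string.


LZ78 encoding steps:
Dictionary: {0: ''}
Step 1: w='' (idx 0), next='a' -> output (0, 'a'), add 'a' as idx 1
Step 2: w='' (idx 0), next='b' -> output (0, 'b'), add 'b' as idx 2
Step 3: w='a' (idx 1), next='b' -> output (1, 'b'), add 'ab' as idx 3
Step 4: w='ab' (idx 3), next='a' -> output (3, 'a'), add 'aba' as idx 4
Step 5: w='a' (idx 1), end of input -> output (1, '')


Encoded: [(0, 'a'), (0, 'b'), (1, 'b'), (3, 'a'), (1, '')]


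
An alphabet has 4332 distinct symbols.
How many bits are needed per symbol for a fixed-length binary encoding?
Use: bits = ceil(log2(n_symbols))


log2(4332) = 12.0808
Bracket: 2^12 = 4096 < 4332 <= 2^13 = 8192
So ceil(log2(4332)) = 13

bits = ceil(log2(4332)) = ceil(12.0808) = 13 bits


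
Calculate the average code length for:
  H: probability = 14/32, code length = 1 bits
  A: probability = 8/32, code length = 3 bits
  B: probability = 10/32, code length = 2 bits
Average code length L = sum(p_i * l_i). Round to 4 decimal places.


Weighted contributions p_i * l_i:
  H: (14/32) * 1 = 14/32
  A: (8/32) * 3 = 24/32
  B: (10/32) * 2 = 20/32
Sum = (14 + 24 + 20)/32 = 58/32

L = 58/32 = 1.8125 bits/symbol


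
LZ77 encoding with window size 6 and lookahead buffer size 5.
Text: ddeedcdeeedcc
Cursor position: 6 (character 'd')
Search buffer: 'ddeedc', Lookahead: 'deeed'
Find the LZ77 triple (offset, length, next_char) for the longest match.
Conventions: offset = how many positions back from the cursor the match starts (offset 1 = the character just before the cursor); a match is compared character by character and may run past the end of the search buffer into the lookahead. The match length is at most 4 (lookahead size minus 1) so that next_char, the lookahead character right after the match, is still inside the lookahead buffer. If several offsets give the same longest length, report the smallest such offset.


Try each offset into the search buffer:
  offset=1 (pos 5, char 'c'): match length 0
  offset=2 (pos 4, char 'd'): match length 1
  offset=3 (pos 3, char 'e'): match length 0
  offset=4 (pos 2, char 'e'): match length 0
  offset=5 (pos 1, char 'd'): match length 3
  offset=6 (pos 0, char 'd'): match length 1
Longest match has length 3 at offset 5.
next_char = character at position 6 + 3 = 9 -> 'e'

Best match: offset=5, length=3 (matching 'dee' starting at position 1)
LZ77 triple: (5, 3, 'e')
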